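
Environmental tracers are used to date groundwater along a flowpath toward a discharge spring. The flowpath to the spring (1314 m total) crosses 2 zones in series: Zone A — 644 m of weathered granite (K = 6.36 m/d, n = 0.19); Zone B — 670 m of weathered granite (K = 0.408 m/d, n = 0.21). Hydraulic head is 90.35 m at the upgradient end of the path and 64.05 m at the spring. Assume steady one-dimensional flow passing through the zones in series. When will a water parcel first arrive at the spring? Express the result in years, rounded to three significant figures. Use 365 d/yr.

47.8 years

Total head drop ΔH = 90.35 − 64.05 = 26.30 m
Steady 1-D flow in series ⇒ the Darcy flux q is identical in every zone and the zone head losses add (resistances L/K in series).
Σ(L/K) = 644/6.36 + 670/0.408 = 101.3 + 1642 = 1743 d
q = ΔH / Σ(L/K) = 26.30 / 1743 = 0.01509 m/d (same in every zone)
Zone A: v = q/n = 0.01509/0.19 = 0.07940 m/d → t_A = 644/0.07940 = 8111 d
Zone B: v = q/n = 0.01509/0.21 = 0.07183 m/d → t_B = 670/0.07183 = 9327 d
Total t = 8111 + 9327 = 17440 d
   = 17440 / 365 = 47.8 yr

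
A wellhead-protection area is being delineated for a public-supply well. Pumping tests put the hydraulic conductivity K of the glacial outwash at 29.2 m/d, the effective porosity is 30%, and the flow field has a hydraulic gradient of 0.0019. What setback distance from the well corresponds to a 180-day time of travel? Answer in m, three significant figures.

Darcy flux q = K·i = 29.2 × 0.0019 = 0.05548 m/d
Seepage velocity v = q / n = 0.05548 / 0.30 = 0.1849 m/d
L = v × T = 0.1849 × 180 = 33.29 m

33.3 m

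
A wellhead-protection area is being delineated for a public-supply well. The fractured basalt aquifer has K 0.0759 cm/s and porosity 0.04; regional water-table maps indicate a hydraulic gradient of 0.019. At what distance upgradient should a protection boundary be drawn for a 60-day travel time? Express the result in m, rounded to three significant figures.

K = 0.0759 cm/s × 864 = 65.58 m/d
Darcy flux q = K·i = 65.58 × 0.019 = 1.246 m/d
v = Ki/n = 65.58·0.019/0.04 = 31.15 m/d
L = v × T = 31.15 × 60 = 1869 m

1870 m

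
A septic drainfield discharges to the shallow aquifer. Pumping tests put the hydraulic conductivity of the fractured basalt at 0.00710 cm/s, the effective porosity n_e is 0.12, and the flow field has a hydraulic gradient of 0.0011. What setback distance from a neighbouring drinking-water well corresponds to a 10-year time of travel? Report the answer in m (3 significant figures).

205 m

K = 0.00710 cm/s × 864 = 6.134 m/d
Darcy flux q = K·i = 6.134 × 0.0011 = 0.006748 m/d
v_s = q/n_e = 0.006748/0.12 = 0.05623 m/d
T = 10 yr × 365 = 3650 d
L = v × T = 0.05623 × 3650 = 205.2 m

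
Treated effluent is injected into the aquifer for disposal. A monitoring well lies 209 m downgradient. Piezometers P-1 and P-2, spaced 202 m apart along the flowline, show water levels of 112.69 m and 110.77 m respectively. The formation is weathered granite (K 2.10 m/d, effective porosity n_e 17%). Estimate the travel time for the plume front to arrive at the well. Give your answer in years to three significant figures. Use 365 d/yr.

4.88 years

Hydraulic gradient i = (112.69 − 110.77) / 202 = 1.92 / 202 = 0.009505
Specific discharge q = 2.10 × 0.009505 = 0.01996 m/d
Average linear velocity = 0.01996 / 0.17 = 0.1174 m/d
t = L / v = 209 / 0.1174 = 1780 d
   = 1780 / 365 = 4.88 yr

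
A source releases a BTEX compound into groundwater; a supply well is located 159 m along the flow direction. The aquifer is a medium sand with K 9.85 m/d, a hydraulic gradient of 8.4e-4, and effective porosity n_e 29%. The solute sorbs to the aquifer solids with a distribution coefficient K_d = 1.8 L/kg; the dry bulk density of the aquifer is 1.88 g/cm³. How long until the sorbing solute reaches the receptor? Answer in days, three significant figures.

70600 days

Darcy flux q = K·i = 9.85 × 8.4e-4 = 0.008274 m/d
v_s = q/n_e = 0.008274/0.29 = 0.02853 m/d
Retardation R = 1 + ρ_b·K_d/n = 1 + 1.88×1.8/0.29 = 12.67
Contaminant velocity v_c = v/R = 0.02853/12.67 = 0.002252 m/d
t = L/v_c = 159/0.002252 = 70600 d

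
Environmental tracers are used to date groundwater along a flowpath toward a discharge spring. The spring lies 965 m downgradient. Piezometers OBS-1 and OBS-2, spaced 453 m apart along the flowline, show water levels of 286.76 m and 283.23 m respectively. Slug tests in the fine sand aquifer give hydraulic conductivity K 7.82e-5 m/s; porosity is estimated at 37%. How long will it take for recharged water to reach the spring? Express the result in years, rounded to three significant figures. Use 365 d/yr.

Hydraulic gradient i = (286.76 − 283.23) / 453 = 3.53 / 453 = 0.007792
K = 7.82e-5 m/s × 86400 s/d = 6.756 m/d
Darcy flux q = K·i = 6.756 × 0.007792 = 0.05265 m/d
Seepage velocity v = q / n = 0.05265 / 0.37 = 0.1423 m/d
t = L / v = 965 / 0.1423 = 6782 d
   = 6782 / 365 = 18.6 yr

18.6 years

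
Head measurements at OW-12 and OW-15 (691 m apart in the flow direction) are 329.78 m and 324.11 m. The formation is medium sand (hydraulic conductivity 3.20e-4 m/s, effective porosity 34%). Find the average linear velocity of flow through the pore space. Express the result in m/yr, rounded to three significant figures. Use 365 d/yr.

Hydraulic gradient i = (329.78 − 324.11) / 691 = 5.67 / 691 = 0.008205
K = 3.20e-4 m/s × 86400 s/d = 27.65 m/d
Specific discharge q = 27.65 × 0.008205 = 0.2269 m/d
Seepage velocity v = q / n = 0.2269 / 0.34 = 0.6673 m/d
   = 0.6673 × 365 = 244 m/yr

244 m/yr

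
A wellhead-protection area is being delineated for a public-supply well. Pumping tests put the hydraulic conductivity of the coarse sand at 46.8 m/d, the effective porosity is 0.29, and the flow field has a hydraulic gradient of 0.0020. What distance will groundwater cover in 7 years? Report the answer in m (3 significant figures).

825 m

q = Ki = 46.8 × 0.0020 = 0.09360 m/d
v = Ki/n = 46.8·0.0020/0.29 = 0.3228 m/d
T = 7 yr × 365 = 2555 d
L = v × T = 0.3228 × 2555 = 824.6 m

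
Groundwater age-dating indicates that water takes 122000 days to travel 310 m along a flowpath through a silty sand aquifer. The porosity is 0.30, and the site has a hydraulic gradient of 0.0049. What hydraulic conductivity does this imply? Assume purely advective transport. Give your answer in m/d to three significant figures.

v = L / t = 310 / 122000 = 0.002541 m/d
K = v · n / i = 0.002541 × 0.30 / 0.0049 = 0.156 m/d

0.156 m/d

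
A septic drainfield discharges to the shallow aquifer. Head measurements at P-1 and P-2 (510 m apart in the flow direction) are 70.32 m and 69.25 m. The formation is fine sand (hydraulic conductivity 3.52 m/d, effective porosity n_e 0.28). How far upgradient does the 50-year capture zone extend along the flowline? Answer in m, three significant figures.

481 m

Hydraulic gradient i = (70.32 − 69.25) / 510 = 1.07 / 510 = 0.002098
Specific discharge q = 3.52 × 0.002098 = 0.007385 m/d
v_s = q/n_e = 0.007385/0.28 = 0.02638 m/d
T = 50 yr × 365 = 18250 d
L = v × T = 0.02638 × 18250 = 481.4 m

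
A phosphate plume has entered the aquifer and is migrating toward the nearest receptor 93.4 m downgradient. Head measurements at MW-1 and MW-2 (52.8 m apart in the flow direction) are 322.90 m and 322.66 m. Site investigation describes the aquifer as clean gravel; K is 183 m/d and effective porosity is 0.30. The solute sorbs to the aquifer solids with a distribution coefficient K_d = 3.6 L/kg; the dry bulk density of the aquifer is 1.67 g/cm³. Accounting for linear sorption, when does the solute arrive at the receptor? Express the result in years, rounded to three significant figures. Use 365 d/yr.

Hydraulic gradient i = (322.90 − 322.66) / 52.8 = 0.24 / 52.8 = 0.004545
Darcy flux q = K·i = 183 × 0.004545 = 0.8318 m/d
Average linear velocity = 0.8318 / 0.30 = 2.773 m/d
Retardation R = 1 + ρ_b·K_d/n = 1 + 1.67×3.6/0.30 = 21.04
Contaminant velocity v_c = v/R = 2.773/21.04 = 0.1318 m/d
t = L/v_c = 93.4/0.1318 = 708.7 d
   = 708.7/365 = 1.94 yr

1.94 years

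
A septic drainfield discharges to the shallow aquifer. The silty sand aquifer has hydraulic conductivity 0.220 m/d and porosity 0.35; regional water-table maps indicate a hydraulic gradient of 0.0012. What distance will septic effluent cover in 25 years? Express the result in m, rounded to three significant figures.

6.88 m

Specific discharge q = 0.220 × 0.0012 = 2.640e-4 m/d
Average linear velocity = 2.640e-4 / 0.35 = 7.543e-4 m/d
T = 25 yr × 365 = 9125 d
L = v × T = 7.543e-4 × 9125 = 6.883 m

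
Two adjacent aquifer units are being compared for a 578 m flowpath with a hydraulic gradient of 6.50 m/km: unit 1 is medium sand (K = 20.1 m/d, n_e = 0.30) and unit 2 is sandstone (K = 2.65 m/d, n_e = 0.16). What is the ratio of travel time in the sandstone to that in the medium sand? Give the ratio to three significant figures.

Unit 1 (medium sand): v = 20.1×0.0065/0.30 = 0.4355 m/d, t = 578/0.4355 = 1327 d
Unit 2 (sandstone): v = 2.65×0.0065/0.16 = 0.1077 m/d, t = 578/0.1077 = 5369 d
t(sandstone) / t(medium sand) = 5369/1327 = 4.05

4.05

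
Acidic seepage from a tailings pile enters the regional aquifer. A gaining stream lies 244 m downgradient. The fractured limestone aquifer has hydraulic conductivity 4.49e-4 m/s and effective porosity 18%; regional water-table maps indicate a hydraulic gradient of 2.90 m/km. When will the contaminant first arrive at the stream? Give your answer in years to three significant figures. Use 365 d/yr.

1.07 years

K = 4.49e-4 m/s × 86400 s/d = 38.79 m/d
Darcy flux q = K·i = 38.79 × 0.0029 = 0.1125 m/d
v_s = q/n_e = 0.1125/0.18 = 0.6250 m/d
t = L / v = 244 / 0.6250 = 390.4 d
   = 390.4 / 365 = 1.07 yr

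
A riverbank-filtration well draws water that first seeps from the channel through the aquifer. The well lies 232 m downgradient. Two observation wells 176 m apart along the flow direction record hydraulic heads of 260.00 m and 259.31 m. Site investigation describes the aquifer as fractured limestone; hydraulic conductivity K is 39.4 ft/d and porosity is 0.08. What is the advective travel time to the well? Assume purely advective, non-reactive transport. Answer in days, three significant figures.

394 days

Hydraulic gradient i = (260.00 − 259.31) / 176 = 0.69 / 176 = 0.003920
K = 39.4 ft/d × 0.3048 = 12.01 m/d
Darcy flux q = K·i = 12.01 × 0.003920 = 0.04708 m/d
v = Ki/n = 12.01·0.003920/0.08 = 0.5885 m/d
t = L / v = 232 / 0.5885 = 394.2 d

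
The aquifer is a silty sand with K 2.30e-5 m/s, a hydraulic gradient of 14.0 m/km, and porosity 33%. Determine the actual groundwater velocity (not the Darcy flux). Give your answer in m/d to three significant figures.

K = 2.30e-5 m/s × 86400 s/d = 1.987 m/d
q = Ki = 1.987 × 0.014 = 0.02782 m/d
Average linear velocity = 0.02782 / 0.33 = 0.08431 m/d

0.0843 m/d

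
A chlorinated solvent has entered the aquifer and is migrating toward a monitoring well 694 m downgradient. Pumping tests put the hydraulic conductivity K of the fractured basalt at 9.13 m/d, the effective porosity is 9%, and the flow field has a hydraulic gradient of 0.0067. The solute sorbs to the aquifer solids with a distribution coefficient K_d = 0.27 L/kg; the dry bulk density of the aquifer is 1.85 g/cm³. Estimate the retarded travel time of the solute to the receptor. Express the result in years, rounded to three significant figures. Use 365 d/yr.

18.3 years

Specific discharge q = 9.13 × 0.0067 = 0.06117 m/d
v = Ki/n = 9.13·0.0067/0.09 = 0.6797 m/d
Retardation R = 1 + ρ_b·K_d/n = 1 + 1.85×0.27/0.09 = 6.550
Contaminant velocity v_c = v/R = 0.6797/6.550 = 0.1038 m/d
t = L/v_c = 694/0.1038 = 6688 d
   = 6688/365 = 18.3 yr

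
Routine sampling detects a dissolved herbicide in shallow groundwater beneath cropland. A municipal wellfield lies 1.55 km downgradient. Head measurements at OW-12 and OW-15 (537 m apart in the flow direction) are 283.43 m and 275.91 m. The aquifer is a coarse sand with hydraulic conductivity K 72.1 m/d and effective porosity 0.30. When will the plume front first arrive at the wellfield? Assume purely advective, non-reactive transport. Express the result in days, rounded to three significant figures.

Hydraulic gradient i = (283.43 − 275.91) / 537 = 7.52 / 537 = 0.01400
Specific discharge q = 72.1 × 0.01400 = 1.010 m/d
Seepage velocity v = q / n = 1.010 / 0.30 = 3.366 m/d
L = 1.55 km = 1550 m
t = L / v = 1550 / 3.366 = 460.5 d

461 days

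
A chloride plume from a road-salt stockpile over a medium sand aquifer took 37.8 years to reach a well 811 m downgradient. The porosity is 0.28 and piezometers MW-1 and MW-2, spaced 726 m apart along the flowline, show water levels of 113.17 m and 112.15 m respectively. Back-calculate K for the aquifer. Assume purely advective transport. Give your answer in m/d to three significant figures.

11.7 m/d

Hydraulic gradient i = (113.17 − 112.15) / 726 = 1.02 / 726 = 0.001405
t = 37.8 years = 13800 d
v = L / t = 811 / 13800 = 0.05878 m/d
K = v · n / i = 0.05878 × 0.28 / 0.001405 = 11.7 m/d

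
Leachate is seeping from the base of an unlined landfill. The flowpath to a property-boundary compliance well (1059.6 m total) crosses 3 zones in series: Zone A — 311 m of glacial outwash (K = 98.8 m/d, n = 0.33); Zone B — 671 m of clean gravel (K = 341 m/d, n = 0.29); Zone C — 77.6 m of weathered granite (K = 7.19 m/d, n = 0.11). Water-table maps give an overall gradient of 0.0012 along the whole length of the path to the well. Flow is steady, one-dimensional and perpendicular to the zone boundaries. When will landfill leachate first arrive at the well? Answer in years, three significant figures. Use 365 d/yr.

Continuity: the same q passes through each zone, so ΔH = q·Σ(L_j/K_j) — the zones act as resistances in series.
Σ(L/K) = 311/98.8 + 671/341 + 77.6/7.19 = 3.148 + 1.968 + 10.79 = 15.91 d
K_eq = L_total / Σ(L/K) = 1059.6 / 15.91 = 66.61 m/d
q = K_eq · i = 66.61 × 0.0012 = 0.07993 m/d (same in every zone)
Zone A: v = q/n = 0.07993/0.33 = 0.2422 m/d → t_A = 311/0.2422 = 1284 d
Zone B: v = q/n = 0.07993/0.29 = 0.2756 m/d → t_B = 671/0.2756 = 2435 d
Zone C: v = q/n = 0.07993/0.11 = 0.7266 m/d → t_C = 77.6/0.7266 = 106.8 d
Total t = 1284 + 2435 + 106.8 = 3825 d
   = 3825 / 365 = 10.5 yr

10.5 years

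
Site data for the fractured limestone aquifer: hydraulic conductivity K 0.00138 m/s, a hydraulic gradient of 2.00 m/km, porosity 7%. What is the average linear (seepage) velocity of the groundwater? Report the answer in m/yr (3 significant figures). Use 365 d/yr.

1240 m/yr

K = 0.00138 m/s × 86400 s/d = 119.2 m/d
q = Ki = 119.2 × 0.0020 = 0.2385 m/d
Seepage velocity v = q / n = 0.2385 / 0.07 = 3.407 m/d
   = 3.407 × 365 = 1240 m/yr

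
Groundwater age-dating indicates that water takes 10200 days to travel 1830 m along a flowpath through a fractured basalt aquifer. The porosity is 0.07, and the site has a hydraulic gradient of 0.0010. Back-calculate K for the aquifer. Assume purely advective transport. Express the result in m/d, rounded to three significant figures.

v = L / t = 1830 / 10200 = 0.1794 m/d
K = v · n / i = 0.1794 × 0.07 / 0.0010 = 12.6 m/d

12.6 m/d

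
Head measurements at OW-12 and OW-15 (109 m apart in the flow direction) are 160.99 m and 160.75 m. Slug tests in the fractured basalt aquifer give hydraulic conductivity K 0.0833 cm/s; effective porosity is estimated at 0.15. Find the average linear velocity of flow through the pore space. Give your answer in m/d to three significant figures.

1.06 m/d

Hydraulic gradient i = (160.99 − 160.75) / 109 = 0.24 / 109 = 0.002202
K = 0.0833 cm/s × 864 = 71.97 m/d
Darcy flux q = K·i = 71.97 × 0.002202 = 0.1585 m/d
v = Ki/n = 71.97·0.002202/0.15 = 1.056 m/d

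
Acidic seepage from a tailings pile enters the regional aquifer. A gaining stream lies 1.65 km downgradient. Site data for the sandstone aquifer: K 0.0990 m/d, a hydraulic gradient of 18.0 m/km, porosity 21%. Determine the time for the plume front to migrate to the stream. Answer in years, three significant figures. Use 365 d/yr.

q = Ki = 0.0990 × 0.018 = 0.001782 m/d
v = Ki/n = 0.0990·0.018/0.21 = 0.008486 m/d
L = 1.65 km = 1650 m
t = L / v = 1650 / 0.008486 = 194400 d
   = 194400 / 365 = 533 yr

533 years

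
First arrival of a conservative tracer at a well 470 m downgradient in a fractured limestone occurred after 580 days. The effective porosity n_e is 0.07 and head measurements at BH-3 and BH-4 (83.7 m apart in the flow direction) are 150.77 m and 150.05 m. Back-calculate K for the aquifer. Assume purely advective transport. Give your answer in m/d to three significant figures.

6.59 m/d

Hydraulic gradient i = (150.77 − 150.05) / 83.7 = 0.72 / 83.7 = 0.008602
v = L / t = 470 / 580 = 0.8103 m/d
K = v · n / i = 0.8103 × 0.07 / 0.008602 = 6.59 m/d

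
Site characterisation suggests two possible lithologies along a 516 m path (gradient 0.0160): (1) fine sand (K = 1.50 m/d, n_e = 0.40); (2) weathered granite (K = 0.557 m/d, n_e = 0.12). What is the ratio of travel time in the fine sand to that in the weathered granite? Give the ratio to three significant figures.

1.24

Unit 1 (fine sand): v = 1.50×0.016/0.40 = 0.06000 m/d, t = 516/0.06000 = 8600 d
Unit 2 (weathered granite): v = 0.557×0.016/0.12 = 0.07427 m/d, t = 516/0.07427 = 6948 d
t(fine sand) / t(weathered granite) = 8600/6948 = 1.24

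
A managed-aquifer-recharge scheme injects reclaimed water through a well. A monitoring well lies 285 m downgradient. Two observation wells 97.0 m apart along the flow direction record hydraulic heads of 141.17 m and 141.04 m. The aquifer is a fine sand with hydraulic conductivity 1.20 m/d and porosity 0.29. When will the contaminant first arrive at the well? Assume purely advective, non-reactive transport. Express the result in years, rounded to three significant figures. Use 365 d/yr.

Hydraulic gradient i = (141.17 − 141.04) / 97.0 = 0.13 / 97.0 = 0.001340
q = Ki = 1.20 × 0.001340 = 0.001608 m/d
v_s = q/n_e = 0.001608/0.29 = 0.005546 m/d
t = L / v = 285 / 0.005546 = 51390 d
   = 51390 / 365 = 141 yr

141 years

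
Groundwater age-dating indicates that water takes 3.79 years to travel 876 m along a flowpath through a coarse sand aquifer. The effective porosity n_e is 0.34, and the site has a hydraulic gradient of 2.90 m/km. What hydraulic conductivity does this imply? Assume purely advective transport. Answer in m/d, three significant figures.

t = 3.79 years = 1383 d
v = L / t = 876 / 1383 = 0.6332 m/d
K = v · n / i = 0.6332 × 0.34 / 0.0029 = 74.2 m/d

74.2 m/d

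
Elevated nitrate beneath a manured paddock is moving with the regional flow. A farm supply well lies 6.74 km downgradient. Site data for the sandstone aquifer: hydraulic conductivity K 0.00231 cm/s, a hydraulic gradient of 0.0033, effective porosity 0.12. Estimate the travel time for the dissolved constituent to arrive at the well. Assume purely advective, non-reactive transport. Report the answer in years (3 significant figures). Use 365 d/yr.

K = 0.00231 cm/s × 864 = 1.996 m/d
Darcy flux q = K·i = 1.996 × 0.0033 = 0.006586 m/d
v_s = q/n_e = 0.006586/0.12 = 0.05489 m/d
L = 6.74 km = 6740 m
t = L / v = 6740 / 0.05489 = 122800 d
   = 122800 / 365 = 336 yr

336 years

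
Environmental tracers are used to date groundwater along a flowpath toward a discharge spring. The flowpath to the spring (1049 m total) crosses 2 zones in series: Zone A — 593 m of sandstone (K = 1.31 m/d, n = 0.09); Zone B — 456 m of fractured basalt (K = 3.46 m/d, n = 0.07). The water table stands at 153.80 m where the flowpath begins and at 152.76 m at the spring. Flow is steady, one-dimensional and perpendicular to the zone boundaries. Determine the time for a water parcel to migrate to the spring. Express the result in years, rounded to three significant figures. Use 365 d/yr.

Total head drop ΔH = 153.80 − 152.76 = 1.04 m
Steady 1-D flow in series ⇒ the Darcy flux q is identical in every zone and the zone head losses add (resistances L/K in series).
Σ(L/K) = 593/1.31 + 456/3.46 = 452.7 + 131.8 = 584.5 d
q = ΔH / Σ(L/K) = 1.04 / 584.5 = 0.001779 m/d (same in every zone)
Zone A: v = q/n = 0.001779/0.09 = 0.01977 m/d → t_A = 593/0.01977 = 29990 d
Zone B: v = q/n = 0.001779/0.07 = 0.02542 m/d → t_B = 456/0.02542 = 17940 d
Total t = 29990 + 17940 = 47930 d
   = 47930 / 365 = 131 yr

131 years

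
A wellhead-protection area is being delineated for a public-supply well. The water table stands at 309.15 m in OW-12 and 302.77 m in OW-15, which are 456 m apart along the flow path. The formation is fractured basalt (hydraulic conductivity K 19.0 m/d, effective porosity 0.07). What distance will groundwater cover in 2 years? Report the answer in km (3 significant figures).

Hydraulic gradient i = (309.15 − 302.77) / 456 = 6.38 / 456 = 0.01399
Darcy flux q = K·i = 19.0 × 0.01399 = 0.2658 m/d
Seepage velocity v = q / n = 0.2658 / 0.07 = 3.798 m/d
T = 2 yr × 365 = 730 d
L = v × T = 3.798 × 730 = 2772 m
   = 2.77 km

2.77 km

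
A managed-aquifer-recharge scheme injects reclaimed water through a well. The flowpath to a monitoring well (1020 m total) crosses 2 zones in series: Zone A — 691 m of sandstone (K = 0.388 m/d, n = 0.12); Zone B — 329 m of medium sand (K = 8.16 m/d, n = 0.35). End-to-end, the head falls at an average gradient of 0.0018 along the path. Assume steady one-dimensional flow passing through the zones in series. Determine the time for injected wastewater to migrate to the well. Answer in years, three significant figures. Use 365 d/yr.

Steady 1-D flow in series ⇒ the Darcy flux q is identical in every zone and the zone head losses add (resistances L/K in series).
Σ(L/K) = 691/0.388 + 329/8.16 = 1781 + 40.32 = 1821 d
K_eq = L_total / Σ(L/K) = 1020 / 1821 = 0.5601 m/d
q = K_eq · i = 0.5601 × 0.0018 = 0.001008 m/d (same in every zone)
Zone A: v = q/n = 0.001008/0.12 = 0.008401 m/d → t_A = 691/0.008401 = 82250 d
Zone B: v = q/n = 0.001008/0.35 = 0.002880 m/d → t_B = 329/0.002880 = 114200 d
Total t = 82250 + 114200 = 196500 d
   = 196500 / 365 = 538 yr

538 years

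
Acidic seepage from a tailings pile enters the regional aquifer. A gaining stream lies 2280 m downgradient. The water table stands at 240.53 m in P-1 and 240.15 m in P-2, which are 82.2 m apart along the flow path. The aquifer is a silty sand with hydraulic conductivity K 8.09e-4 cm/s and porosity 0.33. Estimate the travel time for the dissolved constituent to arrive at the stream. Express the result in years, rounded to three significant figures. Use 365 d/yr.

638 years

Hydraulic gradient i = (240.53 − 240.15) / 82.2 = 0.38 / 82.2 = 0.004623
K = 8.09e-4 cm/s × 864 = 0.6990 m/d
Specific discharge q = 0.6990 × 0.004623 = 0.003231 m/d
v_s = q/n_e = 0.003231/0.33 = 0.009792 m/d
t = L / v = 2280 / 0.009792 = 232800 d
   = 232800 / 365 = 638 yr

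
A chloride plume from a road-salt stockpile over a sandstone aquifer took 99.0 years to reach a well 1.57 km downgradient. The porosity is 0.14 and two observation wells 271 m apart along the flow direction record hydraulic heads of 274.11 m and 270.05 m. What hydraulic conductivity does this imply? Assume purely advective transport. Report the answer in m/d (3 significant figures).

Hydraulic gradient i = (274.11 − 270.05) / 271 = 4.06 / 271 = 0.01498
t = 99.0 years = 36140 d
L = 1.57 km = 1570 m
v = L / t = 1570 / 36140 = 0.04345 m/d
K = v · n / i = 0.04345 × 0.14 / 0.01498 = 0.406 m/d

0.406 m/d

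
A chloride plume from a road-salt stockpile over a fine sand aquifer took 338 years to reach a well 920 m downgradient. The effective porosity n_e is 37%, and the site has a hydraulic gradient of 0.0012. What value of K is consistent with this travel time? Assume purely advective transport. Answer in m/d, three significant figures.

t = 338 years = 123400 d
v = L / t = 920 / 123400 = 0.007457 m/d
K = v · n / i = 0.007457 × 0.37 / 0.0012 = 2.30 m/d

2.30 m/d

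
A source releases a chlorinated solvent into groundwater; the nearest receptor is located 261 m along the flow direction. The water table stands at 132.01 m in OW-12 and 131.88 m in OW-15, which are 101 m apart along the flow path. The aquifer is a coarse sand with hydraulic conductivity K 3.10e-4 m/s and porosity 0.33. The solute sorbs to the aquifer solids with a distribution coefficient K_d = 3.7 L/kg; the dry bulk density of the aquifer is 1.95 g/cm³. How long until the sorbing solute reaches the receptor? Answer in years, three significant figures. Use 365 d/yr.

156 years

Hydraulic gradient i = (132.01 − 131.88) / 101 = 0.13 / 101 = 0.001287
K = 3.10e-4 m/s × 86400 s/d = 26.78 m/d
Darcy flux q = K·i = 26.78 × 0.001287 = 0.03447 m/d
v_s = q/n_e = 0.03447/0.33 = 0.1045 m/d
Retardation R = 1 + ρ_b·K_d/n = 1 + 1.95×3.7/0.33 = 22.86
Contaminant velocity v_c = v/R = 0.1045/22.86 = 0.004569 m/d
t = L/v_c = 261/0.004569 = 57120 d
   = 57120/365 = 156 yr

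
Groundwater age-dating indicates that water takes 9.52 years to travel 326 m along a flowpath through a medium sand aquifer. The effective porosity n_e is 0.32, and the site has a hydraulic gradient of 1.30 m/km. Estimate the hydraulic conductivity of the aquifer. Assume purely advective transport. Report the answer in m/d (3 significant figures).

t = 9.52 years = 3475 d
v = L / t = 326 / 3475 = 0.09382 m/d
K = v · n / i = 0.09382 × 0.32 / 0.0013 = 23.1 m/d

23.1 m/d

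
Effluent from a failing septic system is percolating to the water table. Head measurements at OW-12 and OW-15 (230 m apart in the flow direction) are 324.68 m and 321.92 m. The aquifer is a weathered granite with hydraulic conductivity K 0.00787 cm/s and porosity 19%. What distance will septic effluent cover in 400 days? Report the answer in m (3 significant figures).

172 m

Hydraulic gradient i = (324.68 − 321.92) / 230 = 2.76 / 230 = 0.01200
K = 0.00787 cm/s × 864 = 6.800 m/d
q = Ki = 6.800 × 0.01200 = 0.08160 m/d
v = Ki/n = 6.800·0.01200/0.19 = 0.4295 m/d
L = v × T = 0.4295 × 400 = 171.8 m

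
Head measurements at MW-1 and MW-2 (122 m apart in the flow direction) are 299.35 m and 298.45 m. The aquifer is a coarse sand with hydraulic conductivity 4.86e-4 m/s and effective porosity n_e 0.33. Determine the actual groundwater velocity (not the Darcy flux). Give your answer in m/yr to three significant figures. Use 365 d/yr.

Hydraulic gradient i = (299.35 − 298.45) / 122 = 0.90 / 122 = 0.007377
K = 4.86e-4 m/s × 86400 s/d = 41.99 m/d
Specific discharge q = 41.99 × 0.007377 = 0.3098 m/d
v = Ki/n = 41.99·0.007377/0.33 = 0.9387 m/d
   = 0.9387 × 365 = 343 m/yr

343 m/yr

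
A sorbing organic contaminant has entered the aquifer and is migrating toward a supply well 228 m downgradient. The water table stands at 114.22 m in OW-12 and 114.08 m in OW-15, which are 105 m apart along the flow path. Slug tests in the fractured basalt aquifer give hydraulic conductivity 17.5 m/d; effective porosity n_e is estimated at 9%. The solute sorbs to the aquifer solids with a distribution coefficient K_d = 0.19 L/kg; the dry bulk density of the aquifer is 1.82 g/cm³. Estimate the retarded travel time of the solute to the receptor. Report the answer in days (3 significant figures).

Hydraulic gradient i = (114.22 − 114.08) / 105 = 0.14 / 105 = 0.001333
q = Ki = 17.5 × 0.001333 = 0.02333 m/d
v = Ki/n = 17.5·0.001333/0.09 = 0.2593 m/d
Retardation R = 1 + ρ_b·K_d/n = 1 + 1.82×0.19/0.09 = 4.842
Contaminant velocity v_c = v/R = 0.2593/4.842 = 0.05354 m/d
t = L/v_c = 228/0.05354 = 4258 d

4260 days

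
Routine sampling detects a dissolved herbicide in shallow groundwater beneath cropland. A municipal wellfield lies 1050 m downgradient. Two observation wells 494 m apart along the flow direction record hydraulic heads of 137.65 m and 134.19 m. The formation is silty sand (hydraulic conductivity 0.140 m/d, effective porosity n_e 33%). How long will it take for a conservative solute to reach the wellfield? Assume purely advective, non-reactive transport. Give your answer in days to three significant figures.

Hydraulic gradient i = (137.65 − 134.19) / 494 = 3.46 / 494 = 0.007004
Darcy flux q = K·i = 0.140 × 0.007004 = 9.806e-4 m/d
v_s = q/n_e = 9.806e-4/0.33 = 0.002971 m/d
t = L / v = 1050 / 0.002971 = 353400 d

353000 days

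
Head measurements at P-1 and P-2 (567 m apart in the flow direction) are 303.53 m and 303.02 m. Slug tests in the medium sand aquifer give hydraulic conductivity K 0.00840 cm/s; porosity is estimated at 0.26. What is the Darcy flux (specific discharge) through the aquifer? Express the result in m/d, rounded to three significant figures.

0.00653 m/d

Hydraulic gradient i = (303.53 − 303.02) / 567 = 0.51 / 567 = 8.995e-4
K = 0.00840 cm/s × 864 = 7.258 m/d
q = Ki = 7.258 × 8.995e-4 = 0.006528 m/d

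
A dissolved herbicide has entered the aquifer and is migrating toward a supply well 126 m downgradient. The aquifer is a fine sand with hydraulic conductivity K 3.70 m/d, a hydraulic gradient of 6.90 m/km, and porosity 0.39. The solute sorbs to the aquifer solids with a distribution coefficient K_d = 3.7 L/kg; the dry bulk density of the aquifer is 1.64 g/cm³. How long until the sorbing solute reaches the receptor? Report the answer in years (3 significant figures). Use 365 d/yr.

87.3 years

q = Ki = 3.70 × 0.0069 = 0.02553 m/d
Average linear velocity = 0.02553 / 0.39 = 0.06546 m/d
Retardation R = 1 + ρ_b·K_d/n = 1 + 1.64×3.7/0.39 = 16.56
Contaminant velocity v_c = v/R = 0.06546/16.56 = 0.003953 m/d
t = L/v_c = 126/0.003953 = 31870 d
   = 31870/365 = 87.3 yr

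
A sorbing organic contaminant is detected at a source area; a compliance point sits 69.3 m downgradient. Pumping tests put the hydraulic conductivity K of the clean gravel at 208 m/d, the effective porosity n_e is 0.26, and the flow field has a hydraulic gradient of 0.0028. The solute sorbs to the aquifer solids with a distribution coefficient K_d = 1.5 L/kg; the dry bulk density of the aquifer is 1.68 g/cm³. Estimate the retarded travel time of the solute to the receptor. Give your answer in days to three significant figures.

331 days

Specific discharge q = 208 × 0.0028 = 0.5824 m/d
Seepage velocity v = q / n = 0.5824 / 0.26 = 2.240 m/d
Retardation R = 1 + ρ_b·K_d/n = 1 + 1.68×1.5/0.26 = 10.69
Contaminant velocity v_c = v/R = 2.240/10.69 = 0.2095 m/d
t = L/v_c = 69.3/0.2095 = 330.8 d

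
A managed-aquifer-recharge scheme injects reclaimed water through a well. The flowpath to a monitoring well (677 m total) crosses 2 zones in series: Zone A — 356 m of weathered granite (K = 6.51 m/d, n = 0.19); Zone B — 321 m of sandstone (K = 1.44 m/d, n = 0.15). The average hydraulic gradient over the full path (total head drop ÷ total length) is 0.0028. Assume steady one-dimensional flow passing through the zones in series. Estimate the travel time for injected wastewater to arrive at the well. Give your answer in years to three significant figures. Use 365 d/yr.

46.5 years

For zones in series the flux q is common to all zones; the equivalent conductivity is the harmonic (thickness-weighted) mean, K_eq = L_total / Σ(L_j/K_j).
Σ(L/K) = 356/6.51 + 321/1.44 = 54.69 + 222.9 = 277.6 d
K_eq = L_total / Σ(L/K) = 677 / 277.6 = 2.439 m/d
q = K_eq · i = 2.439 × 0.0028 = 0.006828 m/d (same in every zone)
Zone A: v = q/n = 0.006828/0.19 = 0.03594 m/d → t_A = 356/0.03594 = 9906 d
Zone B: v = q/n = 0.006828/0.15 = 0.04552 m/d → t_B = 321/0.04552 = 7051 d
Total t = 9906 + 7051 = 16960 d
   = 16960 / 365 = 46.5 yr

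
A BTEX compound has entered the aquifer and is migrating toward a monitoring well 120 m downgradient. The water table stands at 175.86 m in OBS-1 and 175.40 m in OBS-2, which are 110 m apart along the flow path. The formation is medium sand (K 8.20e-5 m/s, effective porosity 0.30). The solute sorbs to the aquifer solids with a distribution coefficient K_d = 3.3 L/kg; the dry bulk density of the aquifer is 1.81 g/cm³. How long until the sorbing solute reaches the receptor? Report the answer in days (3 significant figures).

Hydraulic gradient i = (175.86 − 175.40) / 110 = 0.46 / 110 = 0.004182
K = 8.20e-5 m/s × 86400 s/d = 7.085 m/d
Specific discharge q = 7.085 × 0.004182 = 0.02963 m/d
Average linear velocity = 0.02963 / 0.30 = 0.09876 m/d
Retardation R = 1 + ρ_b·K_d/n = 1 + 1.81×3.3/0.30 = 20.91
Contaminant velocity v_c = v/R = 0.09876/20.91 = 0.004723 m/d
t = L/v_c = 120/0.004723 = 25410 d

25400 days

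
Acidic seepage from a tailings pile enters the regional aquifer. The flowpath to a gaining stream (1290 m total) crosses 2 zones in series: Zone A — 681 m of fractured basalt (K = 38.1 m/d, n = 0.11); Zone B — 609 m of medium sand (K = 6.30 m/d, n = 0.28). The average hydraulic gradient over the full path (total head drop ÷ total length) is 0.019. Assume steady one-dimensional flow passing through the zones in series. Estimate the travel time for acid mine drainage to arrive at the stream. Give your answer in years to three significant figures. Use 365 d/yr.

3.14 years

For zones in series the flux q is common to all zones; the equivalent conductivity is the harmonic (thickness-weighted) mean, K_eq = L_total / Σ(L_j/K_j).
Σ(L/K) = 681/38.1 + 609/6.30 = 17.87 + 96.67 = 114.5 d
K_eq = L_total / Σ(L/K) = 1290 / 114.5 = 11.26 m/d
q = K_eq · i = 11.26 × 0.019 = 0.2140 m/d (same in every zone)
Zone A: v = q/n = 0.2140/0.11 = 1.945 m/d → t_A = 681/1.945 = 350.1 d
Zone B: v = q/n = 0.2140/0.28 = 0.7642 m/d → t_B = 609/0.7642 = 796.9 d
Total t = 350.1 + 796.9 = 1147 d
   = 1147 / 365 = 3.14 yr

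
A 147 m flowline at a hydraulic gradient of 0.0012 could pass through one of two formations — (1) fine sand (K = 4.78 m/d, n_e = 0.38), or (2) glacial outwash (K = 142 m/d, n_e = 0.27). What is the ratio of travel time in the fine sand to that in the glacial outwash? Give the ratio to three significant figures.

Unit 1 (fine sand): v = 4.78×0.0012/0.38 = 0.01509 m/d, t = 147/0.01509 = 9738 d
Unit 2 (glacial outwash): v = 142×0.0012/0.27 = 0.6311 m/d, t = 147/0.6311 = 232.9 d
t(fine sand) / t(glacial outwash) = 9738/232.9 = 41.8

41.8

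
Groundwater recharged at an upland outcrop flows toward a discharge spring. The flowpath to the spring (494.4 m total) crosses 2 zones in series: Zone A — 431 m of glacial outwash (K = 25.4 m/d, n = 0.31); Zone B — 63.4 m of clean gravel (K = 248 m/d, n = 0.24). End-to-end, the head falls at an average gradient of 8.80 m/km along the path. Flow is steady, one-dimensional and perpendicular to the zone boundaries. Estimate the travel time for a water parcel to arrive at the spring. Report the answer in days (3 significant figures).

For zones in series the flux q is common to all zones; the equivalent conductivity is the harmonic (thickness-weighted) mean, K_eq = L_total / Σ(L_j/K_j).
Σ(L/K) = 431/25.4 + 63.4/248 = 16.97 + 0.2556 = 17.22 d
K_eq = L_total / Σ(L/K) = 494.4 / 17.22 = 28.70 m/d
q = K_eq · i = 28.70 × 0.0088 = 0.2526 m/d (same in every zone)
Zone A: v = q/n = 0.2526/0.31 = 0.8148 m/d → t_A = 431/0.8148 = 529.0 d
Zone B: v = q/n = 0.2526/0.24 = 1.052 m/d → t_B = 63.4/1.052 = 60.24 d
Total t = 529.0 + 60.24 = 589.2 d

589 days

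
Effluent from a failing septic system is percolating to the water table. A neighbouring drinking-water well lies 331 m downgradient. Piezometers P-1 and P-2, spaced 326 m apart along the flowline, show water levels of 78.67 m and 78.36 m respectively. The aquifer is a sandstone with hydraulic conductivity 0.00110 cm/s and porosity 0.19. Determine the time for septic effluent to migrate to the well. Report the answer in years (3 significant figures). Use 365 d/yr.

Hydraulic gradient i = (78.67 − 78.36) / 326 = 0.31 / 326 = 9.509e-4
K = 0.00110 cm/s × 864 = 0.9504 m/d
q = Ki = 0.9504 × 9.509e-4 = 9.038e-4 m/d
Average linear velocity = 9.038e-4 / 0.19 = 0.004757 m/d
t = L / v = 331 / 0.004757 = 69590 d
   = 69590 / 365 = 191 yr

191 years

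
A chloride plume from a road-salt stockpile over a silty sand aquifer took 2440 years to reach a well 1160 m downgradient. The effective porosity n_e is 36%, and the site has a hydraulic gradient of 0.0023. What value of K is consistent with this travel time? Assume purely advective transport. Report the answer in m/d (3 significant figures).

t = 2440 years = 890600 d
v = L / t = 1160 / 890600 = 0.001302 m/d
K = v · n / i = 0.001302 × 0.36 / 0.0023 = 0.204 m/d

0.204 m/d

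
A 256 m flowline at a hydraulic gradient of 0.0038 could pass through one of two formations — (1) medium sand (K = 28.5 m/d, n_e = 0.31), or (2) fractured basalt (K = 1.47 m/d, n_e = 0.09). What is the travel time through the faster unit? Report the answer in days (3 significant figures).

Unit 1 (medium sand): v = 28.5×0.0038/0.31 = 0.3494 m/d, t = 256/0.3494 = 732.8 d
Unit 2 (fractured basalt): v = 1.47×0.0038/0.09 = 0.06207 m/d, t = 256/0.06207 = 4125 d
Faster unit: t = 733 d

733 days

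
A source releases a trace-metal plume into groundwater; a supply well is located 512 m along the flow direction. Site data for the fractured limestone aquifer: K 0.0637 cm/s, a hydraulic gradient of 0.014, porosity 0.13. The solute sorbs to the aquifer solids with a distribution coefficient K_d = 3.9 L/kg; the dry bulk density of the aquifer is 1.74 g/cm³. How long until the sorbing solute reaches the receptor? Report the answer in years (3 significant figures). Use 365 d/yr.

12.6 years

K = 0.0637 cm/s × 864 = 55.04 m/d
q = Ki = 55.04 × 0.014 = 0.7705 m/d
Average linear velocity = 0.7705 / 0.13 = 5.927 m/d
Retardation R = 1 + ρ_b·K_d/n = 1 + 1.74×3.9/0.13 = 53.20
Contaminant velocity v_c = v/R = 5.927/53.20 = 0.1114 m/d
t = L/v_c = 512/0.1114 = 4596 d
   = 4596/365 = 12.6 yr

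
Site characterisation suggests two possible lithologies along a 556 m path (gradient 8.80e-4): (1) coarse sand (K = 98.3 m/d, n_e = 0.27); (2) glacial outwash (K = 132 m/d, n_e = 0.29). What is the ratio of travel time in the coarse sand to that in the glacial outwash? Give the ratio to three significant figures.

Unit 1 (coarse sand): v = 98.3×8.8e-4/0.27 = 0.3204 m/d, t = 556/0.3204 = 1735 d
Unit 2 (glacial outwash): v = 132×8.8e-4/0.29 = 0.4006 m/d, t = 556/0.4006 = 1388 d
t(coarse sand) / t(glacial outwash) = 1735/1388 = 1.25

1.25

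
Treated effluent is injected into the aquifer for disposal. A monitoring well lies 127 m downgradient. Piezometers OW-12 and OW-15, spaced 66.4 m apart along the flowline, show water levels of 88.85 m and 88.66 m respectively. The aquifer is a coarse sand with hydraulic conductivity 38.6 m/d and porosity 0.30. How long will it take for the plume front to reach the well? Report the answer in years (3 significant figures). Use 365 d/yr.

Hydraulic gradient i = (88.85 − 88.66) / 66.4 = 0.19 / 66.4 = 0.002861
Specific discharge q = 38.6 × 0.002861 = 0.1105 m/d
Seepage velocity v = q / n = 0.1105 / 0.30 = 0.3682 m/d
t = L / v = 127 / 0.3682 = 344.9 d
   = 344.9 / 365 = 0.945 yr

0.945 years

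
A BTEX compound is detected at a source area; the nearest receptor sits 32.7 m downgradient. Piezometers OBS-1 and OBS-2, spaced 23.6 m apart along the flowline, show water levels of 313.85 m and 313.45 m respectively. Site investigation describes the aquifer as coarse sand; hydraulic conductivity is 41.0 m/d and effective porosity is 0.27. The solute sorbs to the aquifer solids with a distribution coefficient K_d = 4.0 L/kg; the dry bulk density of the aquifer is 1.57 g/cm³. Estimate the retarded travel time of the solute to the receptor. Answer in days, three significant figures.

Hydraulic gradient i = (313.85 − 313.45) / 23.6 = 0.40 / 23.6 = 0.01695
Darcy flux q = K·i = 41.0 × 0.01695 = 0.6949 m/d
Seepage velocity v = q / n = 0.6949 / 0.27 = 2.574 m/d
Retardation R = 1 + ρ_b·K_d/n = 1 + 1.57×4.0/0.27 = 24.26
Contaminant velocity v_c = v/R = 2.574/24.26 = 0.1061 m/d
t = L/v_c = 32.7/0.1061 = 308.2 d

308 days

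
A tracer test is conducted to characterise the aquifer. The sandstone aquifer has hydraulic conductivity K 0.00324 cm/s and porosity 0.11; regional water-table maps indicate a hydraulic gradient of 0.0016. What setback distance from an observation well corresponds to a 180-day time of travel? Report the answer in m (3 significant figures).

7.33 m

K = 0.00324 cm/s × 864 = 2.799 m/d
Specific discharge q = 2.799 × 0.0016 = 0.004479 m/d
Seepage velocity v = q / n = 0.004479 / 0.11 = 0.04072 m/d
L = v × T = 0.04072 × 180 = 7.329 m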